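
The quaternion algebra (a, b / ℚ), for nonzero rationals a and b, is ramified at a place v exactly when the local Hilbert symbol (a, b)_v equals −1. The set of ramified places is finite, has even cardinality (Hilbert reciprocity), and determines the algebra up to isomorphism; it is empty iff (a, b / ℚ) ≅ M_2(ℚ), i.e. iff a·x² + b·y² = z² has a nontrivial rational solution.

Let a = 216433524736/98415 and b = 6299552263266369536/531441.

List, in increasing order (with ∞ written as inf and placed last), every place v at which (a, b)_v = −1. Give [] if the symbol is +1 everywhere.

[2, 3, 11, 17]

Mod squares: a ≡ 9690, b ≡ 11. Check v ∈ {∞, 2, 3, 5, 11, 13, 17, 19}.
v=11: a=11^2·(≡8), b=11^3·(≡3) mod 11; (8|11)=-1, (3|11)=+1; (−1)^{2·3·5}·(-1)^3·(+1)^2 = -1.
v=5: a=5^-1·(≡2), b=5^0·(≡1) mod 5; (2|5)=-1, (1|5)=+1; (−1)^{-1·0·2}·(-1)^0·(+1)^-1 = +1.
v=19: a=19^1·(≡5), b=19^2·(≡17) mod 19; (5|19)=+1, (17|19)=+1; (−1)^{1·2·9}·(+1)^2·(+1)^1 = +1.
v=13: a=13^2·(≡8), b=13^2·(≡8) mod 13; (8|13)=-1, (8|13)=-1; (−1)^{2·2·6}·(-1)^2·(-1)^2 = +1.
v=3: a=3^-9·(≡2), b=3^-12·(≡2) mod 3; (2|3)=-1, (2|3)=-1; (−1)^{-9·-12·1}·(-1)^-12·(-1)^-9 = -1.
v=17: a=17^1·(≡16), b=17^2·(≡5) mod 17; (16|17)=+1, (5|17)=-1; (−1)^{1·2·8}·(+1)^2·(-1)^1 = -1.
v=2: v_2(a)=15, v_2(b)=28; units ≡ 5, 3 (mod 8); ε·ε+αω+βω = 0·1+15·1+28·1 ≡ 1  ⇒  (a,b)_2 = -1.
v=∞: 9690 > 0 and 11 > 0  ⇒  (a,b)_∞ = +1.
Ram(9690, 11) = {2, 3, 11, 17}; no ℚ_2-point on the conic.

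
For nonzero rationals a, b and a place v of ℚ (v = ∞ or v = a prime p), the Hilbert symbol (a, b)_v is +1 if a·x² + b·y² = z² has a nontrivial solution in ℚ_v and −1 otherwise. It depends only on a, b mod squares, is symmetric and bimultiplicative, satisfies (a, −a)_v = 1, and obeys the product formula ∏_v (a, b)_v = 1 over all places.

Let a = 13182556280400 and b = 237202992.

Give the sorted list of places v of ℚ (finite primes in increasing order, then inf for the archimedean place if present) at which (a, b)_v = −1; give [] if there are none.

(a, b) ≡ (741, 3) mod (ℚ^×)²; places V = {2, 3, 5, 13, 19, ∞}.
(a,b)_∞: sgn(741)=+, sgn(3)=+, so +1.
(a,b)_19: α=3, u≡5; β=2, v≡14 (mod 19); (5|19)=+1, (14|19)=-1; sign (−1)^0·+1^2·-1^3 = -1.
(a,b)_3: α=7, u≡1; β=5, v≡1 (mod 3); (1|3)=+1, (1|3)=+1; sign (−1)^1·+1^5·+1^7 = -1.
(a,b)_2: α=4, β=4; u≡5, v≡3 (mod 8); ε(u)ε(v)=0·1, αω(v)=4·1, βω(u)=4·1; sum ≡ 0  ⇒  +1.
(a,b)_13: α=3, u≡6; β=2, v≡10 (mod 13); (6|13)=-1, (10|13)=+1; sign (−1)^0·-1^2·+1^3 = +1.
(a,b)_5: α=2, u≡1; β=0, v≡2 (mod 5); (1|5)=+1, (2|5)=-1; sign (−1)^0·+1^0·-1^2 = +1.
(741, 3 / ℚ) ramifies at {3, 19}: a division algebra.

[3, 19]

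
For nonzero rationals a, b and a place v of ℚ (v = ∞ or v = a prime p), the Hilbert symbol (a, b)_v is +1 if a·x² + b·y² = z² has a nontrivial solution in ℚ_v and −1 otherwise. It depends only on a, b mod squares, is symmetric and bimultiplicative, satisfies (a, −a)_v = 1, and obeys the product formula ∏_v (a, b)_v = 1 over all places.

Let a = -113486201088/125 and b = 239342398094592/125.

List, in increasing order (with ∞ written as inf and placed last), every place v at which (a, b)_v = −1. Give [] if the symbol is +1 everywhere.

[19, 37]

(a, b) ≡ (-4485, 1050985) mod (ℚ^×)²; places V = {2, 3, 5, 13, 19, 23, 37, ∞}.
(a,b)_3: α=1, u≡2; β=2, v≡1 (mod 3); (2|3)=-1, (1|3)=+1; sign (−1)^0·-1^2·+1^1 = +1.
(a,b)_∞: sgn(-4485)=−, sgn(1050985)=+, so +1.
(a,b)_2: α=8, β=8; u≡3, v≡1 (mod 8); ε(u)ε(v)=1·0, αω(v)=8·0, βω(u)=8·1; sum ≡ 0  ⇒  +1.
(a,b)_19: α=2, u≡14; β=3, v≡4 (mod 19); (14|19)=-1, (4|19)=+1; sign (−1)^0·-1^3·+1^2 = -1.
(a,b)_37: α=2, u≡17; β=3, v≡30 (mod 37); (17|37)=-1, (30|37)=+1; sign (−1)^0·-1^3·+1^2 = -1.
(a,b)_23: α=1, u≡3; β=1, v≡21 (mod 23); (3|23)=+1, (21|23)=-1; sign (−1)^1·+1^1·-1^1 = +1.
(a,b)_5: α=-3, u≡2; β=-3, v≡2 (mod 5); (2|5)=-1, (2|5)=-1; sign (−1)^0·-1^-3·-1^-3 = +1.
(a,b)_13: α=1, u≡2; β=1, v≡7 (mod 13); (2|13)=-1, (7|13)=-1; sign (−1)^0·-1^1·-1^1 = +1.
Ram(-4485, 1050985) = {19, 37}; no ℚ_19-point on the conic.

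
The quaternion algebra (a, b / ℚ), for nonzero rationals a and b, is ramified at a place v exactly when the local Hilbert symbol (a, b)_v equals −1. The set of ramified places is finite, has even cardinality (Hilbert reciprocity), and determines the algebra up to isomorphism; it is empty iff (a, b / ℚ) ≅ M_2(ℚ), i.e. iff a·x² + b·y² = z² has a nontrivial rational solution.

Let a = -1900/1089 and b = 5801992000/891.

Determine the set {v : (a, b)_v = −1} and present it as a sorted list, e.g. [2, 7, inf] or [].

Mod squares: a ≡ -19, b ≡ 2255. Check v ∈ {∞, 2, 3, 5, 7, 11, 19, 41}.
v=11: a=11^-2·(≡4), b=11^-1·(≡6) mod 11; (4|11)=+1, (6|11)=-1; (−1)^{-2·-1·5}·(+1)^-1·(-1)^-2 = +1.
v=7: a=7^0·(≡1), b=7^2·(≡2) mod 7; (1|7)=+1, (2|7)=+1; (−1)^{0·2·3}·(+1)^2·(+1)^0 = +1.
v=5: a=5^2·(≡1), b=5^3·(≡1) mod 5; (1|5)=+1, (1|5)=+1; (−1)^{2·3·2}·(+1)^3·(+1)^2 = +1.
v=2: v_2(a)=2, v_2(b)=6; units ≡ 5, 7 (mod 8); ε·ε+αω+βω = 0·1+2·0+6·1 ≡ 0  ⇒  (a,b)_2 = +1.
v=3: a=3^-2·(≡2), b=3^-4·(≡2) mod 3; (2|3)=-1, (2|3)=-1; (−1)^{-2·-4·1}·(-1)^-4·(-1)^-2 = +1.
v=19: a=19^1·(≡15), b=19^2·(≡12) mod 19; (15|19)=-1, (12|19)=-1; (−1)^{1·2·9}·(-1)^2·(-1)^1 = -1.
v=∞: -19 < 0 and 2255 > 0  ⇒  (a,b)_∞ = +1.
v=41: a=41^0·(≡19), b=41^1·(≡3) mod 41; (19|41)=-1, (3|41)=-1; (−1)^{0·1·20}·(-1)^1·(-1)^0 = -1.
|Ram(-19, 2255)| = 2, even; anisotropic at {19, 41}.

[19, 41]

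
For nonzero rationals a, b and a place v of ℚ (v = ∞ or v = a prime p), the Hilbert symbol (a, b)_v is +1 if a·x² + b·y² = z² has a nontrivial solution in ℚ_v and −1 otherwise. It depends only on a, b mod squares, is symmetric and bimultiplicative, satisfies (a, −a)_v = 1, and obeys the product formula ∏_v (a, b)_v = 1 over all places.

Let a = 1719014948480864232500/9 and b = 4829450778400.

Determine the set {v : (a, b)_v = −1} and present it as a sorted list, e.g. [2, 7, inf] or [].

[2, 23, 41, 53]

Mod squares: a ≡ 53, b ≡ 4298194. Check v ∈ {∞, 2, 3, 5, 23, 41, 43, 53}.
v=2: v_2(a)=2, v_2(b)=5; units ≡ 5, 1 (mod 8); ε·ε+αω+βω = 0·0+2·0+5·1 ≡ 1  ⇒  (a,b)_2 = -1.
v=41: a=41^2·(≡19), b=41^1·(≡15) mod 41; (19|41)=-1, (15|41)=-1; (−1)^{2·1·20}·(-1)^1·(-1)^2 = -1.
v=23: a=23^2·(≡15), b=23^1·(≡12) mod 23; (15|23)=-1, (12|23)=+1; (−1)^{2·1·11}·(-1)^1·(+1)^2 = -1.
v=∞: 53 > 0 and 4298194 > 0  ⇒  (a,b)_∞ = +1.
v=5: a=5^4·(≡3), b=5^2·(≡1) mod 5; (3|5)=-1, (1|5)=+1; (−1)^{4·2·2}·(-1)^2·(+1)^4 = +1.
v=43: a=43^2·(≡21), b=43^1·(≡2) mod 43; (21|43)=+1, (2|43)=-1; (−1)^{2·1·21}·(+1)^1·(-1)^2 = +1.
v=53: a=53^5·(≡16), b=53^3·(≡20) mod 53; (16|53)=+1, (20|53)=-1; (−1)^{5·3·26}·(+1)^3·(-1)^5 = -1.
v=3: a=3^-2·(≡2), b=3^0·(≡1) mod 3; (2|3)=-1, (1|3)=+1; (−1)^{-2·0·1}·(-1)^0·(+1)^-2 = +1.
(53, 4298194 / ℚ) ramifies at {2, 23, 41, 53}: a division algebra.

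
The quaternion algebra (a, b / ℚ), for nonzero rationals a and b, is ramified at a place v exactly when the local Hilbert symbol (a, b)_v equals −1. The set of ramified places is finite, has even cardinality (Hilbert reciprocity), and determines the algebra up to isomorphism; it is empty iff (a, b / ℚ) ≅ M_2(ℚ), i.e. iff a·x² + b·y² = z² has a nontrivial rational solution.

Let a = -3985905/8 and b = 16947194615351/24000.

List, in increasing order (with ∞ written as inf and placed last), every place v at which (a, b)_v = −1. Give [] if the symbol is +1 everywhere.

[3, 17]

(a, b) ≡ (-162690, 1785) mod (ℚ^×)²; places V = {2, 3, 5, 7, 11, 13, 17, 29, ∞}.
(a,b)_13: α=0, u≡8; β=4, v≡9 (mod 13); (8|13)=-1, (9|13)=+1; sign (−1)^0·-1^4·+1^0 = +1.
(a,b)_2: α=-3, β=-6; u≡7, v≡1 (mod 8); ε(u)ε(v)=1·0, αω(v)=-3·0, βω(u)=-6·0; sum ≡ 0  ⇒  +1.
(a,b)_11: α=1, u≡5; β=2, v≡4 (mod 11); (5|11)=+1, (4|11)=+1; sign (−1)^0·+1^2·+1^1 = +1.
(a,b)_17: α=1, u≡2; β=1, v≡5 (mod 17); (2|17)=+1, (5|17)=-1; sign (−1)^0·+1^1·-1^1 = -1.
(a,b)_3: α=1, u≡1; β=-1, v≡1 (mod 3); (1|3)=+1, (1|3)=+1; sign (−1)^1·+1^-1·+1^1 = -1.
(a,b)_7: α=2, u≡2; β=3, v≡5 (mod 7); (2|7)=+1, (5|7)=-1; sign (−1)^0·+1^3·-1^2 = +1.
(a,b)_5: α=1, u≡3; β=-3, v≡3 (mod 5); (3|5)=-1, (3|5)=-1; sign (−1)^0·-1^-3·-1^1 = +1.
(a,b)_∞: sgn(-162690)=−, sgn(1785)=+, so +1.
(a,b)_29: α=1, u≡20; β=2, v≡13 (mod 29); (20|29)=+1, (13|29)=+1; sign (−1)^0·+1^2·+1^1 = +1.
(-162690, 1785 / ℚ) ramifies at {3, 17}: a division algebra.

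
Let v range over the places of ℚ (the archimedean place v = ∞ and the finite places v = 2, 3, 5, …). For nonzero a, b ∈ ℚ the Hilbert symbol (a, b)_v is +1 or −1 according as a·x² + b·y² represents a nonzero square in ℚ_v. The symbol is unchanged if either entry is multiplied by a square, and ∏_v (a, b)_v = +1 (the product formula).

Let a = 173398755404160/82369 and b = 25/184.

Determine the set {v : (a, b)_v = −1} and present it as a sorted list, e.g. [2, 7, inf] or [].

Mod squares: a ≡ 24310, b ≡ 46. Check v ∈ {∞, 2, 3, 5, 7, 11, 13, 17, 23, 41}.
v=13: a=13^1·(≡2), b=13^0·(≡6) mod 13; (2|13)=-1, (6|13)=-1; (−1)^{1·0·6}·(-1)^0·(-1)^1 = -1.
v=11: a=11^1·(≡7), b=11^0·(≡10) mod 11; (7|11)=-1, (10|11)=-1; (−1)^{1·0·5}·(-1)^0·(-1)^1 = -1.
v=23: a=23^2·(≡20), b=23^-1·(≡6) mod 23; (20|23)=-1, (6|23)=+1; (−1)^{2·-1·11}·(-1)^-1·(+1)^2 = -1.
v=7: a=7^-2·(≡6), b=7^0·(≡2) mod 7; (6|7)=-1, (2|7)=+1; (−1)^{-2·0·3}·(-1)^0·(+1)^-2 = +1.
v=∞: 24310 > 0 and 46 > 0  ⇒  (a,b)_∞ = +1.
v=2: v_2(a)=7, v_2(b)=-3; units ≡ 3, 7 (mod 8); ε·ε+αω+βω = 1·1+7·0+-3·1 ≡ 0  ⇒  (a,b)_2 = +1.
v=17: a=17^3·(≡8), b=17^0·(≡3) mod 17; (8|17)=+1, (3|17)=-1; (−1)^{3·0·8}·(+1)^0·(-1)^3 = -1.
v=3: a=3^6·(≡1), b=3^0·(≡1) mod 3; (1|3)=+1, (1|3)=+1; (−1)^{6·0·1}·(+1)^0·(+1)^6 = +1.
v=41: a=41^-2·(≡35), b=41^0·(≡32) mod 41; (35|41)=-1, (32|41)=+1; (−1)^{-2·0·20}·(-1)^0·(+1)^-2 = +1.
v=5: a=5^1·(≡3), b=5^2·(≡4) mod 5; (3|5)=-1, (4|5)=+1; (−1)^{1·2·2}·(-1)^2·(+1)^1 = +1.
(24310, 46 / ℚ) ramifies at {11, 13, 17, 23}: a division algebra.

[11, 13, 17, 23]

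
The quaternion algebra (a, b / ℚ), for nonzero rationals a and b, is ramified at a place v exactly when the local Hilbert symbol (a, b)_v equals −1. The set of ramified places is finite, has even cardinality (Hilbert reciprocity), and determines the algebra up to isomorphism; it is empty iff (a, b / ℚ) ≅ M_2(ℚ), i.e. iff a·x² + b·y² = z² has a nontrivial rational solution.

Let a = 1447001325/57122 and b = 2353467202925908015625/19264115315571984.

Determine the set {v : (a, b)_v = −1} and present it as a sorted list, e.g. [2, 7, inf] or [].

[7, 11]

Mod squares: a ≡ 154, b ≡ 17. Check v ∈ {∞, 2, 3, 5, 7, 11, 13, 17, 19, 23, 43}.
v=23: a=23^0·(≡9), b=23^2·(≡10) mod 23; (9|23)=+1, (10|23)=-1; (−1)^{0·2·11}·(+1)^2·(-1)^0 = +1.
v=43: a=43^0·(≡11), b=43^-2·(≡31) mod 43; (11|43)=+1, (31|43)=+1; (−1)^{0·-2·21}·(+1)^-2·(+1)^0 = +1.
v=3: a=3^2·(≡1), b=3^-6·(≡2) mod 3; (1|3)=+1, (2|3)=-1; (−1)^{2·-6·1}·(+1)^-6·(-1)^2 = +1.
v=∞: 154 > 0 and 17 > 0  ⇒  (a,b)_∞ = +1.
v=7: a=7^1·(≡1), b=7^4·(≡6) mod 7; (1|7)=+1, (6|7)=-1; (−1)^{1·4·3}·(+1)^4·(-1)^1 = -1.
v=19: a=19^0·(≡13), b=19^-2·(≡7) mod 19; (13|19)=-1, (7|19)=+1; (−1)^{0·-2·9}·(-1)^-2·(+1)^0 = +1.
v=2: v_2(a)=-1, v_2(b)=-4; units ≡ 5, 1 (mod 8); ε·ε+αω+βω = 0·0+-1·0+-4·1 ≡ 0  ⇒  (a,b)_2 = +1.
v=11: a=11^1·(≡4), b=11^-4·(≡8) mod 11; (4|11)=+1, (8|11)=-1; (−1)^{1·-4·5}·(+1)^-4·(-1)^1 = -1.
v=17: a=17^4·(≡1), b=17^9·(≡15) mod 17; (1|17)=+1, (15|17)=+1; (−1)^{4·9·8}·(+1)^9·(+1)^4 = +1.
v=13: a=13^-4·(≡8), b=13^-2·(≡12) mod 13; (8|13)=-1, (12|13)=+1; (−1)^{-4·-2·6}·(-1)^-2·(+1)^-4 = +1.
v=5: a=5^2·(≡4), b=5^6·(≡2) mod 5; (4|5)=+1, (2|5)=-1; (−1)^{2·6·2}·(+1)^6·(-1)^2 = +1.
|Ram(154, 17)| = 2, even; anisotropic at {7, 11}.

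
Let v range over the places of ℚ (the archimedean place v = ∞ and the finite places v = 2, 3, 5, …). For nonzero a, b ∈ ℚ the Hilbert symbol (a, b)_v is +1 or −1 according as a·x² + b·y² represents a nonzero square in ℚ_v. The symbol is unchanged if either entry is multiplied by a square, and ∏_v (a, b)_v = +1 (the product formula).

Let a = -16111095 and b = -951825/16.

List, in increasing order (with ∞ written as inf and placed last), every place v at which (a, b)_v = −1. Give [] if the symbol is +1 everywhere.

[5, 7, 37, inf]

(a, b) ≡ (-16111095, -777) mod (ℚ^×)²; places V = {2, 3, 5, 7, 11, 13, 29, 37, ∞}.
(a,b)_3: α=1, u≡1; β=1, v≡2 (mod 3); (1|3)=+1, (2|3)=-1; sign (−1)^1·+1^1·-1^1 = +1.
(a,b)_37: α=1, u≡18; β=1, v≡4 (mod 37); (18|37)=-1, (4|37)=+1; sign (−1)^0·-1^1·+1^1 = -1.
(a,b)_13: α=1, u≡1; β=0, v≡3 (mod 13); (1|13)=+1, (3|13)=+1; sign (−1)^0·+1^0·+1^1 = +1.
(a,b)_2: α=0, β=-4; u≡1, v≡7 (mod 8); ε(u)ε(v)=0·1, αω(v)=0·0, βω(u)=-4·0; sum ≡ 0  ⇒  +1.
(a,b)_∞: sgn(-16111095)=−, sgn(-777)=−, so -1.
(a,b)_11: α=1, u≡5; β=0, v≡1 (mod 11); (5|11)=+1, (1|11)=+1; sign (−1)^0·+1^0·+1^1 = +1.
(a,b)_7: α=1, u≡1; β=3, v≡2 (mod 7); (1|7)=+1, (2|7)=+1; sign (−1)^1·+1^3·+1^1 = -1.
(a,b)_29: α=1, u≡27; β=0, v≡28 (mod 29); (27|29)=-1, (28|29)=+1; sign (−1)^0·-1^0·+1^1 = +1.
(a,b)_5: α=1, u≡1; β=2, v≡2 (mod 5); (1|5)=+1, (2|5)=-1; sign (−1)^0·+1^2·-1^1 = -1.
Ram(-16111095, -777) = {5, 7, 37, ∞}; no ℚ_5-point on the conic.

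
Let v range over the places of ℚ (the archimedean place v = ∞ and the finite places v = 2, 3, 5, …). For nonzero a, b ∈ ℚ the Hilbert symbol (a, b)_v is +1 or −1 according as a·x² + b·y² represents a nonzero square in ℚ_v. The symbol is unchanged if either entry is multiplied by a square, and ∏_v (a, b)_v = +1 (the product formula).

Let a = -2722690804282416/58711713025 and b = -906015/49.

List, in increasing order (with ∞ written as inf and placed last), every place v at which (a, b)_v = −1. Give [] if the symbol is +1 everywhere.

Mod squares: a ≡ -11, b ≡ -3135. Check v ∈ {∞, 2, 3, 5, 7, 11, 17, 19, 23, 41, 43}.
v=5: a=5^-2·(≡4), b=5^1·(≡3) mod 5; (4|5)=+1, (3|5)=-1; (−1)^{-2·1·2}·(+1)^1·(-1)^-2 = +1.
v=∞: -11 < 0 and -3135 < 0  ⇒  (a,b)_∞ = -1.
v=43: a=43^-2·(≡27), b=43^0·(≡35) mod 43; (27|43)=-1, (35|43)=+1; (−1)^{-2·0·21}·(-1)^0·(+1)^-2 = +1.
v=7: a=7^-4·(≡6), b=7^-2·(≡2) mod 7; (6|7)=-1, (2|7)=+1; (−1)^{-4·-2·3}·(-1)^-2·(+1)^-4 = +1.
v=3: a=3^6·(≡1), b=3^1·(≡2) mod 3; (1|3)=+1, (2|3)=-1; (−1)^{6·1·1}·(+1)^1·(-1)^6 = +1.
v=2: v_2(a)=4, v_2(b)=0; units ≡ 5, 1 (mod 8); ε·ε+αω+βω = 0·0+4·0+0·1 ≡ 0  ⇒  (a,b)_2 = +1.
v=11: a=11^3·(≡2), b=11^1·(≡5) mod 11; (2|11)=-1, (5|11)=+1; (−1)^{3·1·5}·(-1)^1·(+1)^3 = +1.
v=23: a=23^-2·(≡18), b=23^0·(≡8) mod 23; (18|23)=+1, (8|23)=+1; (−1)^{-2·0·11}·(+1)^0·(+1)^-2 = +1.
v=19: a=19^2·(≡18), b=19^1·(≡16) mod 19; (18|19)=-1, (16|19)=+1; (−1)^{2·1·9}·(-1)^1·(+1)^2 = -1.
v=17: a=17^2·(≡5), b=17^2·(≡12) mod 17; (5|17)=-1, (12|17)=-1; (−1)^{2·2·8}·(-1)^2·(-1)^2 = +1.
v=41: a=41^2·(≡30), b=41^0·(≡26) mod 41; (30|41)=-1, (26|41)=-1; (−1)^{2·0·20}·(-1)^0·(-1)^2 = +1.
(-11, -3135 / ℚ) ramifies at {19, ∞}: a division algebra.

[19, inf]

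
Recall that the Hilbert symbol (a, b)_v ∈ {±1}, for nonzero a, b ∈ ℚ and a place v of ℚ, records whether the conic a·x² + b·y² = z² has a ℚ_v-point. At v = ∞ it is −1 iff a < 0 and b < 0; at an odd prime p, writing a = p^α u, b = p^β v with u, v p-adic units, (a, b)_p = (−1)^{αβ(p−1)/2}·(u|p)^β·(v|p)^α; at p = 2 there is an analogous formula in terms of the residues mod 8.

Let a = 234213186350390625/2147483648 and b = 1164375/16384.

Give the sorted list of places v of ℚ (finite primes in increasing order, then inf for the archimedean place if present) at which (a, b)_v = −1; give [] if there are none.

(a, b) ≡ (345506, 23) mod (ℚ^×)²; places V = {2, 3, 5, 7, 23, 29, 37, ∞}.
(a,b)_37: α=1, u≡6; β=0, v≡18 (mod 37); (6|37)=-1, (18|37)=-1; sign (−1)^0·-1^0·-1^1 = -1.
(a,b)_7: α=1, u≡1; β=0, v≡4 (mod 7); (1|7)=+1, (4|7)=+1; sign (−1)^0·+1^0·+1^1 = +1.
(a,b)_23: α=3, u≡1; β=1, v≡6 (mod 23); (1|23)=+1, (6|23)=+1; sign (−1)^1·+1^1·+1^3 = -1.
(a,b)_5: α=8, u≡4; β=4, v≡2 (mod 5); (4|5)=+1, (2|5)=-1; sign (−1)^0·+1^4·-1^8 = +1.
(a,b)_∞: sgn(345506)=+, sgn(23)=+, so +1.
(a,b)_29: α=1, u≡24; β=0, v≡4 (mod 29); (24|29)=+1, (4|29)=+1; sign (−1)^0·+1^0·+1^1 = +1.
(a,b)_2: α=-31, β=-14; u≡1, v≡7 (mod 8); ε(u)ε(v)=0·1, αω(v)=-31·0, βω(u)=-14·0; sum ≡ 0  ⇒  +1.
(a,b)_3: α=8, u≡2; β=4, v≡2 (mod 3); (2|3)=-1, (2|3)=-1; sign (−1)^0·-1^4·-1^8 = +1.
Ram(345506, 23) = {23, 37}; no ℚ_23-point on the conic.

[23, 37]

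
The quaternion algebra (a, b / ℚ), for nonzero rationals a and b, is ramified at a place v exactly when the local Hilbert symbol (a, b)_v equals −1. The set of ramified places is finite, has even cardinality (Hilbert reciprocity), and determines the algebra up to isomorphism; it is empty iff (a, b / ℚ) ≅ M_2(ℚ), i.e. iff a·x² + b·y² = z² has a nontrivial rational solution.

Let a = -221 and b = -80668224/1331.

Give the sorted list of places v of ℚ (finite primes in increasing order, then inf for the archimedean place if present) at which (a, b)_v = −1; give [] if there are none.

Mod squares: a ≡ -221, b ≡ -19019. Check v ∈ {∞, 2, 3, 7, 11, 13, 17, 19}.
v=17: a=17^1·(≡4), b=17^0·(≡8) mod 17; (4|17)=+1, (8|17)=+1; (−1)^{1·0·8}·(+1)^0·(+1)^1 = +1.
v=2: v_2(a)=0, v_2(b)=6; units ≡ 3, 5 (mod 8); ε·ε+αω+βω = 1·0+0·1+6·1 ≡ 0  ⇒  (a,b)_2 = +1.
v=∞: -221 < 0 and -19019 < 0  ⇒  (a,b)_∞ = -1.
v=11: a=11^0·(≡10), b=11^-3·(≡1) mod 11; (10|11)=-1, (1|11)=+1; (−1)^{0·-3·5}·(-1)^-3·(+1)^0 = -1.
v=7: a=7^0·(≡3), b=7^1·(≡5) mod 7; (3|7)=-1, (5|7)=-1; (−1)^{0·1·3}·(-1)^1·(-1)^0 = -1.
v=13: a=13^1·(≡9), b=13^1·(≡11) mod 13; (9|13)=+1, (11|13)=-1; (−1)^{1·1·6}·(+1)^1·(-1)^1 = -1.
v=3: a=3^0·(≡1), b=3^6·(≡1) mod 3; (1|3)=+1, (1|3)=+1; (−1)^{0·6·1}·(+1)^6·(+1)^0 = +1.
v=19: a=19^0·(≡7), b=19^1·(≡6) mod 19; (7|19)=+1, (6|19)=+1; (−1)^{0·1·9}·(+1)^1·(+1)^0 = +1.
(-221, -19019 / ℚ) ramifies at {7, 11, 13, ∞}: a division algebra.

[7, 11, 13, inf]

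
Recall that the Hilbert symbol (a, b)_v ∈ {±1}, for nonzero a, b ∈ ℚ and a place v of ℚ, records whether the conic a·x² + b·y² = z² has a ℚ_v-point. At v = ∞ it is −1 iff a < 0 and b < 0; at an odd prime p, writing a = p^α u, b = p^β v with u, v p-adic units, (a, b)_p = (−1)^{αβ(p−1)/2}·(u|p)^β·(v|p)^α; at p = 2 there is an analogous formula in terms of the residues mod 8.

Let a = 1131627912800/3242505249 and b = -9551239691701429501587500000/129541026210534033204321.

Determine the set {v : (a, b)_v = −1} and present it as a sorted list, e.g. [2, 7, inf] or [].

[2, 11, 23, 41]

Mod squares: a ≡ 902, b ≡ -1886. Check v ∈ {∞, 2, 3, 5, 7, 11, 19, 23, 37, 41}.
v=11: a=11^3·(≡9), b=11^4·(≡10) mod 11; (9|11)=+1, (10|11)=-1; (−1)^{3·4·5}·(+1)^4·(-1)^3 = -1.
v=∞: 902 > 0 and -1886 < 0  ⇒  (a,b)_∞ = +1.
v=5: a=5^2·(≡3), b=5^8·(≡1) mod 5; (3|5)=-1, (1|5)=+1; (−1)^{2·8·2}·(-1)^8·(+1)^2 = +1.
v=2: v_2(a)=5, v_2(b)=5; units ≡ 3, 1 (mod 8); ε·ε+αω+βω = 1·0+5·0+5·1 ≡ 1  ⇒  (a,b)_2 = -1.
v=37: a=37^-2·(≡22), b=37^-6·(≡12) mod 37; (22|37)=-1, (12|37)=+1; (−1)^{-2·-6·18}·(-1)^-6·(+1)^-2 = +1.
v=19: a=19^-2·(≡5), b=19^-4·(≡13) mod 19; (5|19)=+1, (13|19)=-1; (−1)^{-2·-4·9}·(+1)^-4·(-1)^-2 = +1.
v=7: a=7^2·(≡5), b=7^6·(≡2) mod 7; (5|7)=-1, (2|7)=+1; (−1)^{2·6·3}·(-1)^6·(+1)^2 = +1.
v=23: a=23^2·(≡14), b=23^5·(≡20) mod 23; (14|23)=-1, (20|23)=-1; (−1)^{2·5·11}·(-1)^5·(-1)^2 = -1.
v=41: a=41^1·(≡28), b=41^3·(≡21) mod 41; (28|41)=-1, (21|41)=+1; (−1)^{1·3·20}·(-1)^3·(+1)^1 = -1.
v=3: a=3^-8·(≡2), b=3^-18·(≡1) mod 3; (2|3)=-1, (1|3)=+1; (−1)^{-8·-18·1}·(-1)^-18·(+1)^-8 = +1.
(902, -1886 / ℚ) ramifies at {2, 11, 23, 41}: a division algebra.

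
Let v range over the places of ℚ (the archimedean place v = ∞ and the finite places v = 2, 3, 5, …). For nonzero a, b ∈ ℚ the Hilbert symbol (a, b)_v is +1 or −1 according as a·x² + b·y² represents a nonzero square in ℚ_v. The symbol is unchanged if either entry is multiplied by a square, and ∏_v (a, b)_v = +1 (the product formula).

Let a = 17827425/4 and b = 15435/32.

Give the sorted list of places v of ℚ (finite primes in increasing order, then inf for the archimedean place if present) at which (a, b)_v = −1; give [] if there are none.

Mod squares: a ≡ 33, b ≡ 70. Check v ∈ {∞, 2, 3, 5, 7, 11}.
v=5: a=5^2·(≡3), b=5^1·(≡1) mod 5; (3|5)=-1, (1|5)=+1; (−1)^{2·1·2}·(-1)^1·(+1)^2 = -1.
v=∞: 33 > 0 and 70 > 0  ⇒  (a,b)_∞ = +1.
v=2: v_2(a)=-2, v_2(b)=-5; units ≡ 1, 3 (mod 8); ε·ε+αω+βω = 0·1+-2·1+-5·0 ≡ 0  ⇒  (a,b)_2 = +1.
v=3: a=3^3·(≡2), b=3^2·(≡1) mod 3; (2|3)=-1, (1|3)=+1; (−1)^{3·2·1}·(-1)^2·(+1)^3 = +1.
v=7: a=7^4·(≡3), b=7^3·(≡6) mod 7; (3|7)=-1, (6|7)=-1; (−1)^{4·3·3}·(-1)^3·(-1)^4 = -1.
v=11: a=11^1·(≡3), b=11^0·(≡9) mod 11; (3|11)=+1, (9|11)=+1; (−1)^{1·0·5}·(+1)^0·(+1)^1 = +1.
Ram(33, 70) = {5, 7}; no ℚ_5-point on the conic.

[5, 7]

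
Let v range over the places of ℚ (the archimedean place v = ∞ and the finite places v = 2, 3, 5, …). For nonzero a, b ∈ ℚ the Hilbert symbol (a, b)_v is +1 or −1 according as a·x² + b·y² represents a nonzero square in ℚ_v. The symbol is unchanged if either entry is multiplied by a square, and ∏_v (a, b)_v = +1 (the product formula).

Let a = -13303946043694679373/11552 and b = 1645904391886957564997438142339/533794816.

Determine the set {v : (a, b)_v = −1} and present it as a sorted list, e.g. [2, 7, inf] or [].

(a, b) ≡ (-26, 372099) mod (ℚ^×)²; places V = {2, 3, 7, 11, 13, 17, 19, 29, 47, ∞}.
(a,b)_∞: sgn(-26)=−, sgn(372099)=+, so +1.
(a,b)_29: α=2, u≡27; β=3, v≡20 (mod 29); (27|29)=-1, (20|29)=+1; sign (−1)^0·-1^3·+1^2 = -1.
(a,b)_47: α=2, u≡24; β=3, v≡24 (mod 47); (24|47)=+1, (24|47)=+1; sign (−1)^0·+1^3·+1^2 = +1.
(a,b)_11: α=2, u≡10; β=4, v≡6 (mod 11); (10|11)=-1, (6|11)=-1; sign (−1)^0·-1^4·-1^2 = +1.
(a,b)_17: α=2, u≡2; β=2, v≡6 (mod 17); (2|17)=+1, (6|17)=-1; sign (−1)^0·+1^2·-1^2 = +1.
(a,b)_13: α=1, u≡8; β=1, v≡4 (mod 13); (8|13)=-1, (4|13)=+1; sign (−1)^0·-1^1·+1^1 = -1.
(a,b)_3: α=8, u≡1; β=15, v≡1 (mod 3); (1|3)=+1, (1|3)=+1; sign (−1)^0·+1^15·+1^8 = +1.
(a,b)_7: α=4, u≡2; β=7, v≡3 (mod 7); (2|7)=+1, (3|7)=-1; sign (−1)^0·+1^7·-1^4 = +1.
(a,b)_2: α=-5, β=-12; u≡3, v≡3 (mod 8); ε(u)ε(v)=1·1, αω(v)=-5·1, βω(u)=-12·1; sum ≡ 0  ⇒  +1.
(a,b)_19: α=-2, u≡12; β=-4, v≡3 (mod 19); (12|19)=-1, (3|19)=-1; sign (−1)^0·-1^-4·-1^-2 = +1.
|Ram(-26, 372099)| = 2, even; anisotropic at {13, 29}.

[13, 29]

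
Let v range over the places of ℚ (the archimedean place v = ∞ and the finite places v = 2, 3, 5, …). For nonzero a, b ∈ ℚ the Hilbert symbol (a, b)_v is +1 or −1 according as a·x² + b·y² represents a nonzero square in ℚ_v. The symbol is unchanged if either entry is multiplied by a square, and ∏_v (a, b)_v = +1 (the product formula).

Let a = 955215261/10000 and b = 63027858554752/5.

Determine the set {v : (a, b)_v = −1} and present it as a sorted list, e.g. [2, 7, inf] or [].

Mod squares: a ≡ 221, b ≡ 41990. Check v ∈ {∞, 2, 3, 5, 7, 11, 13, 17, 19}.
v=17: a=17^1·(≡9), b=17^3·(≡10) mod 17; (9|17)=+1, (10|17)=-1; (−1)^{1·3·8}·(+1)^3·(-1)^1 = -1.
v=13: a=13^1·(≡10), b=13^3·(≡6) mod 13; (10|13)=+1, (6|13)=-1; (−1)^{1·3·6}·(+1)^3·(-1)^1 = -1.
v=5: a=5^-4·(≡1), b=5^-1·(≡2) mod 5; (1|5)=+1, (2|5)=-1; (−1)^{-4·-1·2}·(+1)^-1·(-1)^-4 = +1.
v=19: a=19^0·(≡14), b=19^1·(≡7) mod 19; (14|19)=-1, (7|19)=+1; (−1)^{0·1·9}·(-1)^1·(+1)^0 = -1.
v=11: a=11^2·(≡4), b=11^0·(≡5) mod 11; (4|11)=+1, (5|11)=+1; (−1)^{2·0·5}·(+1)^0·(+1)^2 = +1.
v=2: v_2(a)=-4, v_2(b)=7; units ≡ 5, 3 (mod 8); ε·ε+αω+βω = 0·1+-4·1+7·1 ≡ 1  ⇒  (a,b)_2 = -1.
v=∞: 221 > 0 and 41990 > 0  ⇒  (a,b)_∞ = +1.
v=3: a=3^6·(≡2), b=3^0·(≡2) mod 3; (2|3)=-1, (2|3)=-1; (−1)^{6·0·1}·(-1)^0·(-1)^6 = +1.
v=7: a=7^2·(≡2), b=7^4·(≡2) mod 7; (2|7)=+1, (2|7)=+1; (−1)^{2·4·3}·(+1)^4·(+1)^2 = +1.
|Ram(221, 41990)| = 4, even; anisotropic at {2, 13, 17, 19}.

[2, 13, 17, 19]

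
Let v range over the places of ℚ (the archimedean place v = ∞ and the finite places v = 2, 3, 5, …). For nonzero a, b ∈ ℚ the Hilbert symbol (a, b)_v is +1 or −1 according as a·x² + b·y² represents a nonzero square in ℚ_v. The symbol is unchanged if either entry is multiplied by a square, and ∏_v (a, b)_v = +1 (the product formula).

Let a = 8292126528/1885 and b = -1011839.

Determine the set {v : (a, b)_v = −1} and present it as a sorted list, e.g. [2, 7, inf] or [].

(a, b) ≡ (250705, -1011839) mod (ℚ^×)²; places V = {2, 3, 5, 7, 13, 19, 23, 29, 37, 41, 47, ∞}.
(a,b)_29: α=-1, u≡27; β=1, v≡25 (mod 29); (27|29)=-1, (25|29)=+1; sign (−1)^0·-1^1·+1^-1 = -1.
(a,b)_47: α=2, u≡18; β=0, v≡24 (mod 47); (18|47)=+1, (24|47)=+1; sign (−1)^0·+1^0·+1^2 = +1.
(a,b)_23: α=0, u≡15; β=1, v≡6 (mod 23); (15|23)=-1, (6|23)=+1; sign (−1)^0·-1^1·+1^0 = -1.
(a,b)_7: α=3, u≡6; β=0, v≡4 (mod 7); (6|7)=-1, (4|7)=+1; sign (−1)^0·-1^0·+1^3 = +1.
(a,b)_37: α=0, u≡4; β=1, v≡33 (mod 37); (4|37)=+1, (33|37)=+1; sign (−1)^0·+1^1·+1^0 = +1.
(a,b)_19: α=1, u≡17; β=0, v≡6 (mod 19); (17|19)=+1, (6|19)=+1; sign (−1)^0·+1^0·+1^1 = +1.
(a,b)_2: α=6, β=0; u≡1, v≡1 (mod 8); ε(u)ε(v)=0·0, αω(v)=6·0, βω(u)=0·0; sum ≡ 0  ⇒  +1.
(a,b)_41: α=0, u≡21; β=1, v≡3 (mod 41); (21|41)=+1, (3|41)=-1; sign (−1)^0·+1^1·-1^0 = +1.
(a,b)_5: α=-1, u≡4; β=0, v≡1 (mod 5); (4|5)=+1, (1|5)=+1; sign (−1)^0·+1^0·+1^-1 = +1.
(a,b)_3: α=2, u≡1; β=0, v≡1 (mod 3); (1|3)=+1, (1|3)=+1; sign (−1)^0·+1^0·+1^2 = +1.
(a,b)_∞: sgn(250705)=+, sgn(-1011839)=−, so +1.
(a,b)_13: α=-1, u≡5; β=0, v≡3 (mod 13); (5|13)=-1, (3|13)=+1; sign (−1)^0·-1^0·+1^-1 = +1.
Ram(250705, -1011839) = {23, 29}; no ℚ_23-point on the conic.

[23, 29]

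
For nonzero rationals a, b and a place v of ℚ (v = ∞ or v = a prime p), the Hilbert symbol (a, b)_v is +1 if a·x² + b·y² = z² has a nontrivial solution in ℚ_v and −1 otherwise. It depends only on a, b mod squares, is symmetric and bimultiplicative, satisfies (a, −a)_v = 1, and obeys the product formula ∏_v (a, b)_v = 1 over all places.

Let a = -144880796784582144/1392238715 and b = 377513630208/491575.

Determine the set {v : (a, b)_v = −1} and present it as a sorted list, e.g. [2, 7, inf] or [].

[2, 13]

Mod squares: a ≡ -10010, b ≡ 6006. Check v ∈ {∞, 2, 3, 5, 7, 11, 13, 17, 19, 23, 29, 37, 53}.
v=53: a=53^-2·(≡9), b=53^-2·(≡37) mod 53; (9|53)=+1, (37|53)=+1; (−1)^{-2·-2·26}·(+1)^-2·(+1)^-2 = +1.
v=2: v_2(a)=9, v_2(b)=9; units ≡ 3, 3 (mod 8); ε·ε+αω+βω = 1·1+9·1+9·1 ≡ 1  ⇒  (a,b)_2 = -1.
v=3: a=3^2·(≡1), b=3^3·(≡1) mod 3; (1|3)=+1, (1|3)=+1; (−1)^{2·3·1}·(+1)^3·(+1)^2 = +1.
v=17: a=17^-2·(≡11), b=17^0·(≡5) mod 17; (11|17)=-1, (5|17)=-1; (−1)^{-2·0·8}·(-1)^0·(-1)^-2 = +1.
v=∞: -10010 < 0 and 6006 > 0  ⇒  (a,b)_∞ = +1.
v=5: a=5^-1·(≡2), b=5^-2·(≡1) mod 5; (2|5)=-1, (1|5)=+1; (−1)^{-1·-2·2}·(-1)^-2·(+1)^-1 = +1.
v=37: a=37^2·(≡15), b=37^0·(≡28) mod 37; (15|37)=-1, (28|37)=+1; (−1)^{2·0·18}·(-1)^0·(+1)^2 = +1.
v=29: a=29^2·(≡20), b=29^0·(≡11) mod 29; (20|29)=+1, (11|29)=-1; (−1)^{2·0·14}·(+1)^0·(-1)^2 = +1.
v=11: a=11^1·(≡1), b=11^1·(≡8) mod 11; (1|11)=+1, (8|11)=-1; (−1)^{1·1·5}·(+1)^1·(-1)^1 = +1.
v=23: a=23^2·(≡3), b=23^2·(≡3) mod 23; (3|23)=+1, (3|23)=+1; (−1)^{2·2·11}·(+1)^2·(+1)^2 = +1.
v=19: a=19^2·(≡13), b=19^2·(≡18) mod 19; (13|19)=-1, (18|19)=-1; (−1)^{2·2·9}·(-1)^2·(-1)^2 = +1.
v=13: a=13^1·(≡1), b=13^1·(≡6) mod 13; (1|13)=+1, (6|13)=-1; (−1)^{1·1·6}·(+1)^1·(-1)^1 = -1.
v=7: a=7^-3·(≡6), b=7^-1·(≡1) mod 7; (6|7)=-1, (1|7)=+1; (−1)^{-3·-1·3}·(-1)^-1·(+1)^-3 = +1.
|Ram(-10010, 6006)| = 2, even; anisotropic at {2, 13}.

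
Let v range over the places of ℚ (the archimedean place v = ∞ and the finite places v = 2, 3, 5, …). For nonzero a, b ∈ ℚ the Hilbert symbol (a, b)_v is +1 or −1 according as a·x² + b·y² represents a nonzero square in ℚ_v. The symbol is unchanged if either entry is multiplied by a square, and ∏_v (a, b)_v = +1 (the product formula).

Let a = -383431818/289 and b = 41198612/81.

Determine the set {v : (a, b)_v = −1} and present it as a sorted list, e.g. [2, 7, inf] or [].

Mod squares: a ≡ -8778, b ≡ 210197. Check v ∈ {∞, 2, 3, 7, 11, 13, 17, 19, 23, 37}.
v=23: a=23^0·(≡6), b=23^1·(≡8) mod 23; (6|23)=+1, (8|23)=+1; (−1)^{0·1·11}·(+1)^1·(+1)^0 = +1.
v=17: a=17^-2·(≡3), b=17^0·(≡1) mod 17; (3|17)=-1, (1|17)=+1; (−1)^{-2·0·8}·(-1)^0·(+1)^-2 = +1.
v=13: a=13^0·(≡12), b=13^1·(≡12) mod 13; (12|13)=+1, (12|13)=+1; (−1)^{0·1·6}·(+1)^1·(+1)^0 = +1.
v=3: a=3^1·(≡2), b=3^-4·(≡2) mod 3; (2|3)=-1, (2|3)=-1; (−1)^{1·-4·1}·(-1)^-4·(-1)^1 = -1.
v=∞: -8778 < 0 and 210197 > 0  ⇒  (a,b)_∞ = +1.
v=2: v_2(a)=1, v_2(b)=2; units ≡ 3, 5 (mod 8); ε·ε+αω+βω = 1·0+1·1+2·1 ≡ 1  ⇒  (a,b)_2 = -1.
v=19: a=19^3·(≡18), b=19^1·(≡6) mod 19; (18|19)=-1, (6|19)=+1; (−1)^{3·1·9}·(-1)^1·(+1)^3 = +1.
v=7: a=7^1·(≡3), b=7^2·(≡1) mod 7; (3|7)=-1, (1|7)=+1; (−1)^{1·2·3}·(-1)^2·(+1)^1 = +1.
v=37: a=37^0·(≡27), b=37^1·(≡5) mod 37; (27|37)=+1, (5|37)=-1; (−1)^{0·1·18}·(+1)^1·(-1)^0 = +1.
v=11: a=11^3·(≡4), b=11^0·(≡1) mod 11; (4|11)=+1, (1|11)=+1; (−1)^{3·0·5}·(+1)^0·(+1)^3 = +1.
(-8778, 210197 / ℚ) ramifies at {2, 3}: a division algebra.

[2, 3]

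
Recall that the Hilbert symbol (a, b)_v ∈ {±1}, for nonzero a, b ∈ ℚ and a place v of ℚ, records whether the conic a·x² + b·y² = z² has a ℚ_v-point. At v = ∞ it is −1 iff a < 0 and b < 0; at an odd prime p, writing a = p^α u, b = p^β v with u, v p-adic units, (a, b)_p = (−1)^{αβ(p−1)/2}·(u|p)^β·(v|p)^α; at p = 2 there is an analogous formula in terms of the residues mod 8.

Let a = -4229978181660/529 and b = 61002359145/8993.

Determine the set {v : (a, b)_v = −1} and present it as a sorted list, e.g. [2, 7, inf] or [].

[3, 43]

(a, b) ≡ (-120615, 171785) mod (ℚ^×)²; places V = {2, 3, 5, 7, 11, 13, 17, 23, 43, 47, ∞}.
(a,b)_13: α=0, u≡9; β=2, v≡4 (mod 13); (9|13)=+1, (4|13)=+1; sign (−1)^0·+1^2·+1^0 = +1.
(a,b)_2: α=2, β=0; u≡1, v≡1 (mod 8); ε(u)ε(v)=0·0, αω(v)=2·0, βω(u)=0·0; sum ≡ 0  ⇒  +1.
(a,b)_∞: sgn(-120615)=−, sgn(171785)=+, so +1.
(a,b)_7: α=2, u≡4; β=2, v≡5 (mod 7); (4|7)=+1, (5|7)=-1; sign (−1)^0·+1^2·-1^2 = +1.
(a,b)_23: α=-2, u≡5; β=-2, v≡17 (mod 23); (5|23)=-1, (17|23)=-1; sign (−1)^0·-1^-2·-1^-2 = +1.
(a,b)_5: α=1, u≡2; β=1, v≡3 (mod 5); (2|5)=-1, (3|5)=-1; sign (−1)^0·-1^1·-1^1 = +1.
(a,b)_11: α=1, u≡10; β=0, v≡4 (mod 11); (10|11)=-1, (4|11)=+1; sign (−1)^0·-1^0·+1^1 = +1.
(a,b)_43: α=1, u≡5; β=1, v≡34 (mod 43); (5|43)=-1, (34|43)=-1; sign (−1)^1·-1^1·-1^1 = -1.
(a,b)_47: α=2, u≡3; β=1, v≡12 (mod 47); (3|47)=+1, (12|47)=+1; sign (−1)^0·+1^1·+1^2 = +1.
(a,b)_17: α=1, u≡11; β=-1, v≡3 (mod 17); (11|17)=-1, (3|17)=-1; sign (−1)^0·-1^-1·-1^1 = +1.
(a,b)_3: α=5, u≡1; β=6, v≡2 (mod 3); (1|3)=+1, (2|3)=-1; sign (−1)^0·+1^6·-1^5 = -1.
|Ram(-120615, 171785)| = 2, even; anisotropic at {3, 43}.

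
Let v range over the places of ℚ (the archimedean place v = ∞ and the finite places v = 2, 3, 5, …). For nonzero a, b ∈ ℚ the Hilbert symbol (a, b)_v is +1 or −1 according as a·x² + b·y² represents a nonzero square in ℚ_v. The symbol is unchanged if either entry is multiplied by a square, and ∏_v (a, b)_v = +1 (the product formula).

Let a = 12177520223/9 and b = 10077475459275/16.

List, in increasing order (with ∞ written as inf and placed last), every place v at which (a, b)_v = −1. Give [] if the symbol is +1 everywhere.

[2, 17, 19, 23]

(a, b) ≡ (527, 230299) mod (ℚ^×)²; places V = {2, 3, 5, 7, 11, 17, 19, 23, 31, ∞}.
(a,b)_31: α=1, u≡11; β=1, v≡25 (mod 31); (11|31)=-1, (25|31)=+1; sign (−1)^1·-1^1·+1^1 = +1.
(a,b)_23: α=2, u≡17; β=1, v≡6 (mod 23); (17|23)=-1, (6|23)=+1; sign (−1)^0·-1^1·+1^2 = -1.
(a,b)_3: α=-2, u≡2; β=6, v≡1 (mod 3); (2|3)=-1, (1|3)=+1; sign (−1)^0·-1^6·+1^-2 = +1.
(a,b)_17: α=1, u≡6; β=1, v≡8 (mod 17); (6|17)=-1, (8|17)=+1; sign (−1)^0·-1^1·+1^1 = -1.
(a,b)_5: α=0, u≡2; β=2, v≡1 (mod 5); (2|5)=-1, (1|5)=+1; sign (−1)^0·-1^2·+1^0 = +1.
(a,b)_19: α=2, u≡18; β=1, v≡3 (mod 19); (18|19)=-1, (3|19)=-1; sign (−1)^0·-1^1·-1^2 = -1.
(a,b)_∞: sgn(527)=+, sgn(230299)=+, so +1.
(a,b)_7: α=0, u≡4; β=4, v≡5 (mod 7); (4|7)=+1, (5|7)=-1; sign (−1)^0·+1^4·-1^0 = +1.
(a,b)_2: α=0, β=-4; u≡7, v≡3 (mod 8); ε(u)ε(v)=1·1, αω(v)=0·1, βω(u)=-4·0; sum ≡ 1  ⇒  -1.
(a,b)_11: α=2, u≡10; β=0, v≡3 (mod 11); (10|11)=-1, (3|11)=+1; sign (−1)^0·-1^0·+1^2 = +1.
|Ram(527, 230299)| = 4, even; anisotropic at {2, 17, 19, 23}.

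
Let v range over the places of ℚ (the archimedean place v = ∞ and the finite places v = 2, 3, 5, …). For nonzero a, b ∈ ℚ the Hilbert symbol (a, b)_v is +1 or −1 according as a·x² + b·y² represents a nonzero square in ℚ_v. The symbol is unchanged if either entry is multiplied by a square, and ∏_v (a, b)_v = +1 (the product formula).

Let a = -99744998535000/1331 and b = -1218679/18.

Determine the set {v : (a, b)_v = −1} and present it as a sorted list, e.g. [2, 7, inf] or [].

[7, 11, 19, inf]

(a, b) ≡ (-34034, -49742) mod (ℚ^×)²; places V = {2, 3, 5, 7, 11, 13, 17, 19, ∞}.
(a,b)_7: α=3, u≡3; β=3, v≡6 (mod 7); (3|7)=-1, (6|7)=-1; sign (−1)^1·-1^3·-1^3 = -1.
(a,b)_5: α=4, u≡4; β=0, v≡2 (mod 5); (4|5)=+1, (2|5)=-1; sign (−1)^0·+1^0·-1^4 = +1.
(a,b)_2: α=3, β=-1; u≡7, v≡1 (mod 8); ε(u)ε(v)=1·0, αω(v)=3·0, βω(u)=-1·0; sum ≡ 0  ⇒  +1.
(a,b)_∞: sgn(-34034)=−, sgn(-49742)=−, so -1.
(a,b)_19: α=2, u≡14; β=1, v≡16 (mod 19); (14|19)=-1, (16|19)=+1; sign (−1)^0·-1^1·+1^2 = -1.
(a,b)_13: α=1, u≡5; β=0, v≡9 (mod 13); (5|13)=-1, (9|13)=+1; sign (−1)^0·-1^0·+1^1 = +1.
(a,b)_3: α=6, u≡1; β=-2, v≡1 (mod 3); (1|3)=+1, (1|3)=+1; sign (−1)^0·+1^-2·+1^6 = +1.
(a,b)_11: α=-3, u≡6; β=1, v≡2 (mod 11); (6|11)=-1, (2|11)=-1; sign (−1)^1·-1^1·-1^-3 = -1.
(a,b)_17: α=1, u≡16; β=1, v≡2 (mod 17); (16|17)=+1, (2|17)=+1; sign (−1)^0·+1^1·+1^1 = +1.
(-34034, -49742 / ℚ) ramifies at {7, 11, 19, ∞}: a division algebra.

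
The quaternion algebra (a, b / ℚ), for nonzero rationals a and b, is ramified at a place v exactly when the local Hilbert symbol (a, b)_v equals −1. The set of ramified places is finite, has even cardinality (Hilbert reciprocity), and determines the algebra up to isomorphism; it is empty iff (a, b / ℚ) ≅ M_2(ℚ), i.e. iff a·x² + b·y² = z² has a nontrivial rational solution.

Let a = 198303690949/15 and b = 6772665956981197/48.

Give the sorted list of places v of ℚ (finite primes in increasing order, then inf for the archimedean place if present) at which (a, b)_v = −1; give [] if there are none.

[2, 17, 41, 47]

(a, b) ≡ (1242915, 103071) mod (ℚ^×)²; places V = {2, 3, 5, 7, 13, 17, 41, 43, 47, ∞}.
(a,b)_∞: sgn(1242915)=+, sgn(103071)=+, so +1.
(a,b)_41: α=1, u≡23; β=2, v≡14 (mod 41); (23|41)=+1, (14|41)=-1; sign (−1)^0·+1^2·-1^1 = -1.
(a,b)_17: α=2, u≡14; β=3, v≡11 (mod 17); (14|17)=-1, (11|17)=-1; sign (−1)^0·-1^3·-1^2 = -1.
(a,b)_13: α=2, u≡11; β=2, v≡2 (mod 13); (11|13)=-1, (2|13)=-1; sign (−1)^0·-1^2·-1^2 = +1.
(a,b)_5: α=-1, u≡3; β=0, v≡4 (mod 5); (3|5)=-1, (4|5)=+1; sign (−1)^0·-1^0·+1^-1 = +1.
(a,b)_7: α=2, u≡4; β=4, v≡5 (mod 7); (4|7)=+1, (5|7)=-1; sign (−1)^0·+1^4·-1^2 = +1.
(a,b)_47: α=1, u≡35; β=1, v≡13 (mod 47); (35|47)=-1, (13|47)=-1; sign (−1)^1·-1^1·-1^1 = -1.
(a,b)_2: α=0, β=-4; u≡3, v≡7 (mod 8); ε(u)ε(v)=1·1, αω(v)=0·0, βω(u)=-4·1; sum ≡ 1  ⇒  -1.
(a,b)_43: α=1, u≡31; β=1, v≡34 (mod 43); (31|43)=+1, (34|43)=-1; sign (−1)^1·+1^1·-1^1 = +1.
(a,b)_3: α=-1, u≡2; β=-1, v≡1 (mod 3); (2|3)=-1, (1|3)=+1; sign (−1)^1·-1^-1·+1^-1 = +1.
(1242915, 103071 / ℚ) ramifies at {2, 17, 41, 47}: a division algebra.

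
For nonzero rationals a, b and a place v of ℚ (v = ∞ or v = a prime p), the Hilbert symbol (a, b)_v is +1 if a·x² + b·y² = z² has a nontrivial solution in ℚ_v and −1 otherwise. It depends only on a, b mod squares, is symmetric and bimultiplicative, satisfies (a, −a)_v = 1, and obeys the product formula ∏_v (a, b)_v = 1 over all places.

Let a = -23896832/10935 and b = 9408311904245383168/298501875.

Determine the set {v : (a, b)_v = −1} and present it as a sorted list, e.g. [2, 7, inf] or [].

[17, 19]

Mod squares: a ≡ -4845, b ≡ 1326. Check v ∈ {∞, 2, 3, 5, 7, 13, 17, 19, 29}.
v=5: a=5^-1·(≡4), b=5^-4·(≡1) mod 5; (4|5)=+1, (1|5)=+1; (−1)^{-1·-4·2}·(+1)^-4·(+1)^-1 = +1.
v=13: a=13^0·(≡1), b=13^1·(≡7) mod 13; (1|13)=+1, (7|13)=-1; (−1)^{0·1·6}·(+1)^1·(-1)^0 = +1.
v=19: a=19^1·(≡11), b=19^-2·(≡12) mod 19; (11|19)=+1, (12|19)=-1; (−1)^{1·-2·9}·(+1)^-2·(-1)^1 = -1.
v=17: a=17^3·(≡8), b=17^7·(≡7) mod 17; (8|17)=+1, (7|17)=-1; (−1)^{3·7·8}·(+1)^7·(-1)^3 = -1.
v=7: a=7^0·(≡6), b=7^-2·(≡3) mod 7; (6|7)=-1, (3|7)=-1; (−1)^{0·-2·3}·(-1)^-2·(-1)^0 = +1.
v=3: a=3^-7·(≡2), b=3^-3·(≡1) mod 3; (2|3)=-1, (1|3)=+1; (−1)^{-7·-3·1}·(-1)^-3·(+1)^-7 = +1.
v=∞: -4845 < 0 and 1326 > 0  ⇒  (a,b)_∞ = +1.
v=29: a=29^0·(≡19), b=29^2·(≡14) mod 29; (19|29)=-1, (14|29)=-1; (−1)^{0·2·14}·(-1)^2·(-1)^0 = +1.
v=2: v_2(a)=8, v_2(b)=21; units ≡ 3, 7 (mod 8); ε·ε+αω+βω = 1·1+8·0+21·1 ≡ 0  ⇒  (a,b)_2 = +1.
|Ram(-4845, 1326)| = 2, even; anisotropic at {17, 19}.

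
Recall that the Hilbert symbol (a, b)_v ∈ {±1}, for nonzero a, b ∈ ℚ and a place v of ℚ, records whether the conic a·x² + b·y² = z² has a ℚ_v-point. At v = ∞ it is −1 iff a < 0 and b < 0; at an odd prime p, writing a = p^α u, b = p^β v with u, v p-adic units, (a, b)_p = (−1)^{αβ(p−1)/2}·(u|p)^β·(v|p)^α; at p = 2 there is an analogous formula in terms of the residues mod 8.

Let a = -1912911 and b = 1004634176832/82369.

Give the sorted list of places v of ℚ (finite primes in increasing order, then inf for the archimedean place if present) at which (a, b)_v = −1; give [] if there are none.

[7, 11]

(a, b) ≡ (-231, 13) mod (ℚ^×)²; places V = {2, 3, 7, 11, 13, 41, ∞}.
(a,b)_7: α=3, u≡2; β=-2, v≡6 (mod 7); (2|7)=+1, (6|7)=-1; sign (−1)^0·+1^-2·-1^3 = -1.
(a,b)_3: α=1, u≡1; β=10, v≡1 (mod 3); (1|3)=+1, (1|3)=+1; sign (−1)^0·+1^10·+1^1 = +1.
(a,b)_41: α=0, u≡26; β=-2, v≡29 (mod 41); (26|41)=-1, (29|41)=-1; sign (−1)^0·-1^-2·-1^0 = +1.
(a,b)_13: α=2, u≡4; β=3, v≡1 (mod 13); (4|13)=+1, (1|13)=+1; sign (−1)^0·+1^3·+1^2 = +1.
(a,b)_∞: sgn(-231)=−, sgn(13)=+, so +1.
(a,b)_11: α=1, u≡9; β=2, v≡6 (mod 11); (9|11)=+1, (6|11)=-1; sign (−1)^0·+1^2·-1^1 = -1.
(a,b)_2: α=0, β=6; u≡1, v≡5 (mod 8); ε(u)ε(v)=0·0, αω(v)=0·1, βω(u)=6·0; sum ≡ 0  ⇒  +1.
Ram(-231, 13) = {7, 11}; no ℚ_7-point on the conic.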